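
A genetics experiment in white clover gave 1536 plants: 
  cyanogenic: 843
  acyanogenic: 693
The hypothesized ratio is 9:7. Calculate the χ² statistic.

Total ratio parts = 16. Expected numbers out of 1536:
  cyanogenic: 1536 × 9/16 = 864
  acyanogenic: 1536 × 7/16 = 672
χ² = Σ (O − E)² / E
  cyanogenic: (843 − 864)² / 864 = 0.5104
  acyanogenic: (693 − 672)² / 672 = 0.6562
χ² = 0.5104 + 0.6562 = 1.1666 ≈ 1.167

1.167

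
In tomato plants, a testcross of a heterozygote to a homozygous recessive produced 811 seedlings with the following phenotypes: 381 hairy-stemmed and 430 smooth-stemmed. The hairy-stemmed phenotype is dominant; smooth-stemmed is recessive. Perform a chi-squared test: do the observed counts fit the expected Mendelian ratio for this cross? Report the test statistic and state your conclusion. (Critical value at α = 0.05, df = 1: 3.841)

2.961; consistent

A testcross of a heterozygote (Aa × aa) gives a 1:1 phenotypic ratio.
The 1:1 ratio has 2 parts, so with N = 811 the expected counts are:
  hairy-stemmed: 811 × 1/2 = 405.5
  smooth-stemmed: 811 × 1/2 = 405.5
χ² = Σ (O − E)² / E
  hairy-stemmed: (381 − 405.5)² / 405.5 = 1.4803
  smooth-stemmed: (430 − 405.5)² / 405.5 = 1.4803
χ² = 1.4803 + 1.4803 = 2.9606 ≈ 2.961
Degrees of freedom = 2 − 1 = 1; critical value at α = 0.05 is 3.841.
Since 2.961 < 3.841, we fail to reject the null hypothesis — the data are consistent with the 1:1 ratio.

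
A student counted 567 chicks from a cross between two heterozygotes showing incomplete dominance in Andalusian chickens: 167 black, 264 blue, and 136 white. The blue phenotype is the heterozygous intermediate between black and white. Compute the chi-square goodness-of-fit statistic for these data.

6.072

With incomplete dominance, a heterozygote × heterozygote cross gives a 1:2:1 phenotypic ratio.
The 1:2:1 ratio has 4 parts, so with N = 567 the expected counts are:
  black: 567 × 1/4 = 141.75
  blue: 567 × 2/4 = 283.5
  white: 567 × 1/4 = 141.75
χ² = Σ (O − E)² / E
  black: (167 − 141.75)² / 141.75 = 4.4978
  blue: (264 − 283.5)² / 283.5 = 1.3413
  white: (136 − 141.75)² / 141.75 = 0.2332
χ² = 4.4978 + 1.3413 + 0.2332 = 6.0723 ≈ 6.072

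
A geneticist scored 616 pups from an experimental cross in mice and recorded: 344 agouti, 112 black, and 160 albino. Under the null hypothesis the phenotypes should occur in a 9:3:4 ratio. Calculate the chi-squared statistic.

0.358

Total ratio parts = 16. Expected numbers out of 616:
  agouti: 616 × 9/16 = 346.5
  black: 616 × 3/16 = 115.5
  albino: 616 × 4/16 = 154
χ² = Σ (O − E)² / E
  agouti: (344 − 346.5)² / 346.5 = 0.0180
  black: (112 − 115.5)² / 115.5 = 0.1061
  albino: (160 − 154)² / 154 = 0.2338
χ² = 0.0180 + 0.1061 + 0.2338 = 0.3579 ≈ 0.358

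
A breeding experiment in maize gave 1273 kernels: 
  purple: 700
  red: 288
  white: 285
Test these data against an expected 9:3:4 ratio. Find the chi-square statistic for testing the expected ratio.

14.022

Under the 9:3:4 hypothesis (Σ ratio = 16, N = 1273):
  purple: 1273 × 9/16 = 716.0625
  red: 1273 × 3/16 = 238.6875
  white: 1273 × 4/16 = 318.25
χ² = Σ (O − E)² / E
  purple: (700 − 716.0625)² / 716.0625 = 0.3603
  red: (288 − 238.6875)² / 238.6875 = 10.1879
  white: (285 − 318.25)² / 318.25 = 3.4739
χ² = 0.3603 + 10.1879 + 3.4739 = 14.0221 ≈ 14.022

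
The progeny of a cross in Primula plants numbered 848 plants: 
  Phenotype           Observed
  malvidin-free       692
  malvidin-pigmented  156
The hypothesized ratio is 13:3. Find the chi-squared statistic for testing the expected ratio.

Total ratio parts = 16. Expected numbers out of 848:
  malvidin-free: 848 × 13/16 = 689
  malvidin-pigmented: 848 × 3/16 = 159
χ² = Σ (O − E)² / E
  malvidin-free: (692 − 689)² / 689 = 0.0131
  malvidin-pigmented: (156 − 159)² / 159 = 0.0566
χ² = 0.0131 + 0.0566 = 0.0697 ≈ 0.070

0.070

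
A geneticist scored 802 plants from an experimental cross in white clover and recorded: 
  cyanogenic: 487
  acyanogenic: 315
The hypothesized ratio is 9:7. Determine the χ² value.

6.521

The 9:7 ratio has 16 parts, so with N = 802 the expected counts are:
  cyanogenic: 802 × 9/16 = 451.125
  acyanogenic: 802 × 7/16 = 350.875
χ² = Σ (O − E)² / E
  cyanogenic: (487 − 451.125)² / 451.125 = 2.8529
  acyanogenic: (315 − 350.875)² / 350.875 = 3.6680
χ² = 2.8529 + 3.6680 = 6.5209 ≈ 6.521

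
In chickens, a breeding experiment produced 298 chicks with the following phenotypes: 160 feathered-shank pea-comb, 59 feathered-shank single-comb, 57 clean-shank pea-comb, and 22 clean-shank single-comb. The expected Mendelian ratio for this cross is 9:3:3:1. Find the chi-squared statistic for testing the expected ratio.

The 9:3:3:1 ratio has 16 parts, so with N = 298 the expected counts are:
  feathered-shank pea-comb: 298 × 9/16 = 167.625
  feathered-shank single-comb: 298 × 3/16 = 55.875
  clean-shank pea-comb: 298 × 3/16 = 55.875
  clean-shank single-comb: 298 × 1/16 = 18.625
χ² = Σ (O − E)² / E
  feathered-shank pea-comb: (160 − 167.625)² / 167.625 = 0.3468
  feathered-shank single-comb: (59 − 55.875)² / 55.875 = 0.1748
  clean-shank pea-comb: (57 − 55.875)² / 55.875 = 0.0227
  clean-shank single-comb: (22 − 18.625)² / 18.625 = 0.6116
χ² = 0.3468 + 0.1748 + 0.0227 + 0.6116 = 1.1559 ≈ 1.156

1.156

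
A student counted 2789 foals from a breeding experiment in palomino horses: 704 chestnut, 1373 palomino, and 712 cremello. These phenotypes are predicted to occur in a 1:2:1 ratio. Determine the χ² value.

0.709

The 1:2:1 ratio has 4 parts, so with N = 2789 the expected counts are:
  chestnut: 2789 × 1/4 = 697.25
  palomino: 2789 × 2/4 = 1394.5
  cremello: 2789 × 1/4 = 697.25
χ² = Σ (O − E)² / E
  chestnut: (704 − 697.25)² / 697.25 = 0.0653
  palomino: (1373 − 1394.5)² / 1394.5 = 0.3315
  cremello: (712 − 697.25)² / 697.25 = 0.3120
χ² = 0.0653 + 0.3315 + 0.3120 = 0.7088 ≈ 0.709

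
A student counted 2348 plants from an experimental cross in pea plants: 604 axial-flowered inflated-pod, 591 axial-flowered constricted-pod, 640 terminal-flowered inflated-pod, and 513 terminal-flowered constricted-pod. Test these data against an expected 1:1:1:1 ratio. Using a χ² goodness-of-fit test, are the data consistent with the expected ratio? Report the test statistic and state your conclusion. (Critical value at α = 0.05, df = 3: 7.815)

14.634; not consistent

Under the 1:1:1:1 hypothesis (Σ ratio = 4, N = 2348):
  axial-flowered inflated-pod: 2348 × 1/4 = 587
  axial-flowered constricted-pod: 2348 × 1/4 = 587
  terminal-flowered inflated-pod: 2348 × 1/4 = 587
  terminal-flowered constricted-pod: 2348 × 1/4 = 587
χ² = Σ (O − E)² / E
  axial-flowered inflated-pod: (604 − 587)² / 587 = 0.4923
  axial-flowered constricted-pod: (591 − 587)² / 587 = 0.0273
  terminal-flowered inflated-pod: (640 − 587)² / 587 = 4.7853
  terminal-flowered constricted-pod: (513 − 587)² / 587 = 9.3288
χ² = 0.4923 + 0.0273 + 4.7853 + 9.3288 = 14.6337 ≈ 14.634
Degrees of freedom = 4 − 1 = 3; critical value at α = 0.05 is 7.815.
Since 14.634 > 7.815, we reject the null hypothesis — the data do not fit the 1:1:1:1 ratio.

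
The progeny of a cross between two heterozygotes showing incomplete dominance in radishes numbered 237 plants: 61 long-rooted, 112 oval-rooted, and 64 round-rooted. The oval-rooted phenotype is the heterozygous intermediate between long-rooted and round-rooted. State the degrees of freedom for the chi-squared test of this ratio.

2

With incomplete dominance, a heterozygote × heterozygote cross gives a 1:2:1 phenotypic ratio.
A goodness-of-fit test with 3 phenotype classes has df = 3 − 1 = 2.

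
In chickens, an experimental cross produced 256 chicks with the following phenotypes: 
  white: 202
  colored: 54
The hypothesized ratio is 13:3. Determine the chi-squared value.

Total ratio parts = 16. Expected numbers out of 256:
  white: 256 × 13/16 = 208
  colored: 256 × 3/16 = 48
χ² = Σ (O − E)² / E
  white: (202 − 208)² / 208 = 0.1731
  colored: (54 − 48)² / 48 = 0.7500
χ² = 0.1731 + 0.7500 = 0.9231 ≈ 0.923

0.923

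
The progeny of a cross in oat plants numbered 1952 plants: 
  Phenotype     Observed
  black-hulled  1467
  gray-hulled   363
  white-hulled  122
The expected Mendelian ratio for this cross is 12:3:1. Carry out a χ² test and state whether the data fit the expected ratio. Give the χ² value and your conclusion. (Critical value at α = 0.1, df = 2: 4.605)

The 12:3:1 ratio has 16 parts, so with N = 1952 the expected counts are:
  black-hulled: 1952 × 12/16 = 1464
  gray-hulled: 1952 × 3/16 = 366
  white-hulled: 1952 × 1/16 = 122
χ² = Σ (O − E)² / E
  black-hulled: (1467 − 1464)² / 1464 = 0.0061
  gray-hulled: (363 − 366)² / 366 = 0.0246
  white-hulled: (122 − 122)² / 122 = 0.0000
χ² = 0.0061 + 0.0246 + 0.0000 = 0.0307 ≈ 0.031
Degrees of freedom = 3 − 1 = 2; critical value at α = 0.1 is 4.605.
Since 0.031 < 4.605, we fail to reject the null hypothesis — the data are consistent with the 12:3:1 ratio.

0.031; consistent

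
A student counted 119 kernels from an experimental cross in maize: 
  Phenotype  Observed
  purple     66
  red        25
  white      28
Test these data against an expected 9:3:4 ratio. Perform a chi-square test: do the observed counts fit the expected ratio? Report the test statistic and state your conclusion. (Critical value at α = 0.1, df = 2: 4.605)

0.440; consistent

Total ratio parts = 16. Expected numbers out of 119:
  purple: 119 × 9/16 = 66.9375
  red: 119 × 3/16 = 22.3125
  white: 119 × 4/16 = 29.75
χ² = Σ (O − E)² / E
  purple: (66 − 66.9375)² / 66.9375 = 0.0131
  red: (25 − 22.3125)² / 22.3125 = 0.3237
  white: (28 − 29.75)² / 29.75 = 0.1029
χ² = 0.0131 + 0.3237 + 0.1029 = 0.4397 ≈ 0.440
Degrees of freedom = 3 − 1 = 2; critical value at α = 0.1 is 4.605.
Since 0.440 < 4.605, we fail to reject the null hypothesis — the data are consistent with the 9:3:4 ratio.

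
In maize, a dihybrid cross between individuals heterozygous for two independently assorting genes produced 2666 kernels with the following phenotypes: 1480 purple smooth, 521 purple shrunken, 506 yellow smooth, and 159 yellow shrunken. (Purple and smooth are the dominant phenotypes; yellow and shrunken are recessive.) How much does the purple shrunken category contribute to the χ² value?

0.893

A dihybrid F₂ with independent assortment and complete dominance at both loci gives a 9:3:3:1 phenotypic ratio.
The 9:3:3:1 ratio has 16 parts, so with N = 2666 the expected counts are:
  purple smooth: 2666 × 9/16 = 1499.625
  purple shrunken: 2666 × 3/16 = 499.875
  yellow smooth: 2666 × 3/16 = 499.875
  yellow shrunken: 2666 × 1/16 = 166.625
Contribution of purple shrunken: (521 − 499.875)² / 499.875 = 0.8928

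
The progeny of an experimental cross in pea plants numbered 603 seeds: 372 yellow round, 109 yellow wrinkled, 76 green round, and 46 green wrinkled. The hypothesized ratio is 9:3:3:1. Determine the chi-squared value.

The 9:3:3:1 ratio has 16 parts, so with N = 603 the expected counts are:
  yellow round: 603 × 9/16 = 339.1875
  yellow wrinkled: 603 × 3/16 = 113.0625
  green round: 603 × 3/16 = 113.0625
  green wrinkled: 603 × 1/16 = 37.6875
χ² = Σ (O − E)² / E
  yellow round: (372 − 339.1875)² / 339.1875 = 3.1742
  yellow wrinkled: (109 − 113.0625)² / 113.0625 = 0.1460
  green round: (76 − 113.0625)² / 113.0625 = 12.1493
  green wrinkled: (46 − 37.6875)² / 37.6875 = 1.8334
χ² = 3.1742 + 0.1460 + 12.1493 + 1.8334 = 17.3029 ≈ 17.303

17.303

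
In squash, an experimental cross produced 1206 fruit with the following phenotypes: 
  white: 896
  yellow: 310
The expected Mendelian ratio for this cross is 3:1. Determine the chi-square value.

0.320

Under the 3:1 hypothesis (Σ ratio = 4, N = 1206):
  white: 1206 × 3/4 = 904.5
  yellow: 1206 × 1/4 = 301.5
χ² = Σ (O − E)² / E
  white: (896 − 904.5)² / 904.5 = 0.0799
  yellow: (310 − 301.5)² / 301.5 = 0.2396
χ² = 0.0799 + 0.2396 = 0.3195 ≈ 0.320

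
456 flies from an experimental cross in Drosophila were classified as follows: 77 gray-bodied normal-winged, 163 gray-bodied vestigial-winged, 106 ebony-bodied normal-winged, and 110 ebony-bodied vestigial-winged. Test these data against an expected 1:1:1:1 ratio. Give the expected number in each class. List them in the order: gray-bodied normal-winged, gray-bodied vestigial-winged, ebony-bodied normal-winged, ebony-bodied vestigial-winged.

Expected counts for N = 456 under a 1:1:1:1 ratio (total parts = 4):
  gray-bodied normal-winged: 456 × 1/4 = 114
  gray-bodied vestigial-winged: 456 × 1/4 = 114
  ebony-bodied normal-winged: 456 × 1/4 = 114
  ebony-bodied vestigial-winged: 456 × 1/4 = 114

114, 114, 114, 114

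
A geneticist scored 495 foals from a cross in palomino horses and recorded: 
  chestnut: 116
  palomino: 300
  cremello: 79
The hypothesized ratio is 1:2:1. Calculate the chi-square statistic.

Under the 1:2:1 hypothesis (Σ ratio = 4, N = 495):
  chestnut: 495 × 1/4 = 123.75
  palomino: 495 × 2/4 = 247.5
  cremello: 495 × 1/4 = 123.75
χ² = Σ (O − E)² / E
  chestnut: (116 − 123.75)² / 123.75 = 0.4854
  palomino: (300 − 247.5)² / 247.5 = 11.1364
  cremello: (79 − 123.75)² / 123.75 = 16.1823
χ² = 0.4854 + 11.1364 + 16.1823 = 27.8041 ≈ 27.804

27.804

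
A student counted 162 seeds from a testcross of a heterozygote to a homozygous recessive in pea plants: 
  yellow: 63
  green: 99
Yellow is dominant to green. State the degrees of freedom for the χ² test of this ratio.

1

A testcross of a heterozygote (Aa × aa) gives a 1:1 phenotypic ratio.
A goodness-of-fit test with 2 phenotype classes has df = 2 − 1 = 1.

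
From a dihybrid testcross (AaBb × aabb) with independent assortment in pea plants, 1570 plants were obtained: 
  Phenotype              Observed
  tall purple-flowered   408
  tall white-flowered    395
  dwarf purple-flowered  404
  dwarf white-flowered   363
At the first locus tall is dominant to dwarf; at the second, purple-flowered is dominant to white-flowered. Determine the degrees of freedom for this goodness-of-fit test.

3

A dihybrid testcross with independent assortment gives a 1:1:1:1 ratio.
A goodness-of-fit test with 4 phenotype classes has df = 4 − 1 = 3.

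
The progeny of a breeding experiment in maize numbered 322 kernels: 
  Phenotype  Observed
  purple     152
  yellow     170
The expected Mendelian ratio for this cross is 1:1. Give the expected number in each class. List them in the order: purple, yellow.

The 1:1 ratio has 2 parts, so with N = 322 the expected counts are:
  purple: 322 × 1/2 = 161
  yellow: 322 × 1/2 = 161

161, 161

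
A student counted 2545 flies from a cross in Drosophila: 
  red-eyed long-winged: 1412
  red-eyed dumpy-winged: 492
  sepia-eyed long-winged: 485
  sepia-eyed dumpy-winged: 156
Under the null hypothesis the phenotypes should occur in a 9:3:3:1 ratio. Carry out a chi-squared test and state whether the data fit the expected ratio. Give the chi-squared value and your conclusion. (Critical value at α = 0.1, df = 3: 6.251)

0.914; consistent

Total ratio parts = 16. Expected numbers out of 2545:
  red-eyed long-winged: 2545 × 9/16 = 1431.5625
  red-eyed dumpy-winged: 2545 × 3/16 = 477.1875
  sepia-eyed long-winged: 2545 × 3/16 = 477.1875
  sepia-eyed dumpy-winged: 2545 × 1/16 = 159.0625
χ² = Σ (O − E)² / E
  red-eyed long-winged: (1412 − 1431.5625)² / 1431.5625 = 0.2673
  red-eyed dumpy-winged: (492 − 477.1875)² / 477.1875 = 0.4598
  sepia-eyed long-winged: (485 − 477.1875)² / 477.1875 = 0.1279
  sepia-eyed dumpy-winged: (156 − 159.0625)² / 159.0625 = 0.0590
χ² = 0.2673 + 0.4598 + 0.1279 + 0.0590 = 0.914
Degrees of freedom = 4 − 1 = 3; critical value at α = 0.1 is 6.251.
Since 0.914 < 6.251, we fail to reject the null hypothesis — the data are consistent with the 9:3:3:1 ratio.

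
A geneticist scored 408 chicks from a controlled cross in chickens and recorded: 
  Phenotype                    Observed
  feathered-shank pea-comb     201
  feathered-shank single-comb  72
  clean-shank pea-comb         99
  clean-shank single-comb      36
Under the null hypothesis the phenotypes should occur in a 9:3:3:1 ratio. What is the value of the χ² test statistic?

14.745

Expected counts for N = 408 under a 9:3:3:1 ratio (total parts = 16):
  feathered-shank pea-comb: 408 × 9/16 = 229.5
  feathered-shank single-comb: 408 × 3/16 = 76.5
  clean-shank pea-comb: 408 × 3/16 = 76.5
  clean-shank single-comb: 408 × 1/16 = 25.5
χ² = Σ (O − E)² / E
  feathered-shank pea-comb: (201 − 229.5)² / 229.5 = 3.5392
  feathered-shank single-comb: (72 − 76.5)² / 76.5 = 0.2647
  clean-shank pea-comb: (99 − 76.5)² / 76.5 = 6.6176
  clean-shank single-comb: (36 − 25.5)² / 25.5 = 4.3235
χ² = 3.5392 + 0.2647 + 6.6176 + 4.3235 = 14.745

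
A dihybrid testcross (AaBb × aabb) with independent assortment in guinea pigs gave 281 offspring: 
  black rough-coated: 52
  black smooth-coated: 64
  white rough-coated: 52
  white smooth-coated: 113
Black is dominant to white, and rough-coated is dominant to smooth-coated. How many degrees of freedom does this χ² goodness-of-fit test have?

3

A dihybrid testcross with independent assortment gives a 1:1:1:1 ratio.
A goodness-of-fit test with 4 phenotype classes has df = 4 − 1 = 3.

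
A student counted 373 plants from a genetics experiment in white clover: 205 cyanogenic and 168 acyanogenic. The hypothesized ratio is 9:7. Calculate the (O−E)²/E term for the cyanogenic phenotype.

0.110

Expected counts for N = 373 under a 9:7 ratio (total parts = 16):
  cyanogenic: 373 × 9/16 = 209.8125
  acyanogenic: 373 × 7/16 = 163.1875
Contribution of cyanogenic: (205 − 209.8125)² / 209.8125 = 0.1104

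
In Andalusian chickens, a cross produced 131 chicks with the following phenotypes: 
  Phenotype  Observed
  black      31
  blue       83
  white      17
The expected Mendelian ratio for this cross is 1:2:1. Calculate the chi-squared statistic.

12.344

Total ratio parts = 4. Expected numbers out of 131:
  black: 131 × 1/4 = 32.75
  blue: 131 × 2/4 = 65.5
  white: 131 × 1/4 = 32.75
χ² = Σ (O − E)² / E
  black: (31 − 32.75)² / 32.75 = 0.0935
  blue: (83 − 65.5)² / 65.5 = 4.6756
  white: (17 − 32.75)² / 32.75 = 7.5744
χ² = 0.0935 + 4.6756 + 7.5744 = 12.3435 ≈ 12.344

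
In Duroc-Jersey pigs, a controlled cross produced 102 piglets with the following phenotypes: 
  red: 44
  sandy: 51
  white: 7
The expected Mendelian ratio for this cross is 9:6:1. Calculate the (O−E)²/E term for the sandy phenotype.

4.250

The 9:6:1 ratio has 16 parts, so with N = 102 the expected counts are:
  red: 102 × 9/16 = 57.375
  sandy: 102 × 6/16 = 38.25
  white: 102 × 1/16 = 6.375
Contribution of sandy: (51 − 38.25)² / 38.25 = 4.2500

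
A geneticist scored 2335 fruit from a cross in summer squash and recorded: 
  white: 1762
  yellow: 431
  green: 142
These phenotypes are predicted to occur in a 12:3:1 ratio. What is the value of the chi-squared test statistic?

Expected counts for N = 2335 under a 12:3:1 ratio (total parts = 16):
  white: 2335 × 12/16 = 1751.25
  yellow: 2335 × 3/16 = 437.8125
  green: 2335 × 1/16 = 145.9375
χ² = Σ (O − E)² / E
  white: (1762 − 1751.25)² / 1751.25 = 0.0660
  yellow: (431 − 437.8125)² / 437.8125 = 0.1060
  green: (142 − 145.9375)² / 145.9375 = 0.1062
χ² = 0.0660 + 0.1060 + 0.1062 = 0.2782 ≈ 0.278

0.278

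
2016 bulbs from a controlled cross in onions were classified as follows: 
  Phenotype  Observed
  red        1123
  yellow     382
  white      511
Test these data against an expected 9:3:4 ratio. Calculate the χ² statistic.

Total ratio parts = 16. Expected numbers out of 2016:
  red: 2016 × 9/16 = 1134
  yellow: 2016 × 3/16 = 378
  white: 2016 × 4/16 = 504
χ² = Σ (O − E)² / E
  red: (1123 − 1134)² / 1134 = 0.1067
  yellow: (382 − 378)² / 378 = 0.0423
  white: (511 − 504)² / 504 = 0.0972
χ² = 0.1067 + 0.0423 + 0.0972 = 0.2462 ≈ 0.246

0.246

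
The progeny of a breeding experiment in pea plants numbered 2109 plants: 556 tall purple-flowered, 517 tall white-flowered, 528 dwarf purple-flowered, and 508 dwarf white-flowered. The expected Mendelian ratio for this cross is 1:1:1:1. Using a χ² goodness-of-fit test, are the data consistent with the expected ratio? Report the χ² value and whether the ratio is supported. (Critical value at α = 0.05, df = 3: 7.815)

Under the 1:1:1:1 hypothesis (Σ ratio = 4, N = 2109):
  tall purple-flowered: 2109 × 1/4 = 527.25
  tall white-flowered: 2109 × 1/4 = 527.25
  dwarf purple-flowered: 2109 × 1/4 = 527.25
  dwarf white-flowered: 2109 × 1/4 = 527.25
χ² = Σ (O − E)² / E
  tall purple-flowered: (556 − 527.25)² / 527.25 = 1.5677
  tall white-flowered: (517 − 527.25)² / 527.25 = 0.1993
  dwarf purple-flowered: (528 − 527.25)² / 527.25 = 0.0011
  dwarf white-flowered: (508 − 527.25)² / 527.25 = 0.7028
χ² = 1.5677 + 0.1993 + 0.0011 + 0.7028 = 2.4709 ≈ 2.471
Degrees of freedom = 4 − 1 = 3; critical value at α = 0.05 is 7.815.
Since 2.471 < 7.815, we fail to reject the null hypothesis — the data are consistent with the 1:1:1:1 ratio.

2.471; consistent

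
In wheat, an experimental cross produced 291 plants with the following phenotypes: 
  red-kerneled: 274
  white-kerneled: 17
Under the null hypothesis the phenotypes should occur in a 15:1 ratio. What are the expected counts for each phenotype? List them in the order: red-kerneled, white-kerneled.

The 15:1 ratio has 16 parts, so with N = 291 the expected counts are:
  red-kerneled: 291 × 15/16 = 272.8125
  white-kerneled: 291 × 1/16 = 18.1875

272.8125, 18.1875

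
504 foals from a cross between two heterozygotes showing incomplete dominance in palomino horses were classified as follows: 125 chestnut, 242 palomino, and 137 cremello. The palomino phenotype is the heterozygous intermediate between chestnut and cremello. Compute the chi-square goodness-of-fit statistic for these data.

With incomplete dominance, a heterozygote × heterozygote cross gives a 1:2:1 phenotypic ratio.
Under the 1:2:1 hypothesis (Σ ratio = 4, N = 504):
  chestnut: 504 × 1/4 = 126
  palomino: 504 × 2/4 = 252
  cremello: 504 × 1/4 = 126
χ² = Σ (O − E)² / E
  chestnut: (125 − 126)² / 126 = 0.0079
  palomino: (242 − 252)² / 252 = 0.3968
  cremello: (137 − 126)² / 126 = 0.9603
χ² = 0.0079 + 0.3968 + 0.9603 = 1.365

1.365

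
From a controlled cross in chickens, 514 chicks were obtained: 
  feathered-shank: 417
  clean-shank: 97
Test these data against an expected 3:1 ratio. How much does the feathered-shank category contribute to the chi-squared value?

2.574

Total ratio parts = 4. Expected numbers out of 514:
  feathered-shank: 514 × 3/4 = 385.5
  clean-shank: 514 × 1/4 = 128.5
Contribution of feathered-shank: (417 − 385.5)² / 385.5 = 2.5739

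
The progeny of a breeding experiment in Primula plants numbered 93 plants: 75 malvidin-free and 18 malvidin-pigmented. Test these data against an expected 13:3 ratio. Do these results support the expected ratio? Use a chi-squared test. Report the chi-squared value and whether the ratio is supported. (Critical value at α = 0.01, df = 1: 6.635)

Total ratio parts = 16. Expected numbers out of 93:
  malvidin-free: 93 × 13/16 = 75.5625
  malvidin-pigmented: 93 × 3/16 = 17.4375
χ² = Σ (O − E)² / E
  malvidin-free: (75 − 75.5625)² / 75.5625 = 0.0042
  malvidin-pigmented: (18 − 17.4375)² / 17.4375 = 0.0181
χ² = 0.0042 + 0.0181 = 0.0223 ≈ 0.022
Degrees of freedom = 2 − 1 = 1; critical value at α = 0.01 is 6.635.
Since 0.022 < 6.635, we fail to reject the null hypothesis — the data are consistent with the 13:3 ratio.

0.022; consistent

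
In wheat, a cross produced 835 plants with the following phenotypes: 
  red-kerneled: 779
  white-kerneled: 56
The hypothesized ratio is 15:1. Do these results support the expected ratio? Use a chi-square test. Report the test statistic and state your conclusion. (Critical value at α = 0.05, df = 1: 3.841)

0.297; consistent

Expected counts for N = 835 under a 15:1 ratio (total parts = 16):
  red-kerneled: 835 × 15/16 = 782.8125
  white-kerneled: 835 × 1/16 = 52.1875
χ² = Σ (O − E)² / E
  red-kerneled: (779 − 782.8125)² / 782.8125 = 0.0186
  white-kerneled: (56 − 52.1875)² / 52.1875 = 0.2785
χ² = 0.0186 + 0.2785 = 0.2971 ≈ 0.297
Degrees of freedom = 2 − 1 = 1; critical value at α = 0.05 is 3.841.
Since 0.297 < 3.841, we fail to reject the null hypothesis — the data are consistent with the 15:1 ratio.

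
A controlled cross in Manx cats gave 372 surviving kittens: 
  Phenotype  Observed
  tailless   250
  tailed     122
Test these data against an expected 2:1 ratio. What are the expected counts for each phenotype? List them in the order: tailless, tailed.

Expected counts for N = 372 under a 2:1 ratio (total parts = 3):
  tailless: 372 × 2/3 = 248
  tailed: 372 × 1/3 = 124

248, 124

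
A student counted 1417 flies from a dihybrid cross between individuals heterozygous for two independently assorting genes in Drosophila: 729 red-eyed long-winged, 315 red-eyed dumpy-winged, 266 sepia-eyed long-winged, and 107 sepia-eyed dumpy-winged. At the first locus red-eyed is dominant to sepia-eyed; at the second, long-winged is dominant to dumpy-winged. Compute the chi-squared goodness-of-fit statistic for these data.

A dihybrid F₂ with independent assortment and complete dominance at both loci gives a 9:3:3:1 phenotypic ratio.
Total ratio parts = 16. Expected numbers out of 1417:
  red-eyed long-winged: 1417 × 9/16 = 797.0625
  red-eyed dumpy-winged: 1417 × 3/16 = 265.6875
  sepia-eyed long-winged: 1417 × 3/16 = 265.6875
  sepia-eyed dumpy-winged: 1417 × 1/16 = 88.5625
χ² = Σ (O − E)² / E
  red-eyed long-winged: (729 − 797.0625)² / 797.0625 = 5.8120
  red-eyed dumpy-winged: (315 − 265.6875)² / 265.6875 = 9.1526
  sepia-eyed long-winged: (266 − 265.6875)² / 265.6875 = 0.0004
  sepia-eyed dumpy-winged: (107 − 88.5625)² / 88.5625 = 3.8384
χ² = 5.8120 + 9.1526 + 0.0004 + 3.8384 = 18.8034 ≈ 18.803

18.803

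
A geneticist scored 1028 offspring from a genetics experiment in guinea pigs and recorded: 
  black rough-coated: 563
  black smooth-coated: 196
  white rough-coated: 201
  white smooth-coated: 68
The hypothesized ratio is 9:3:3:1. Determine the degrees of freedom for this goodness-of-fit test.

3

A goodness-of-fit test with 4 phenotype classes has df = 4 − 1 = 3.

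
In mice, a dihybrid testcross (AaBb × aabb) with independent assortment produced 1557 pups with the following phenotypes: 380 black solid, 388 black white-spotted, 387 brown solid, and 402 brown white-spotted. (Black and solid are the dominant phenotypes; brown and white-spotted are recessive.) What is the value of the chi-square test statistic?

0.654

A dihybrid testcross with independent assortment gives a 1:1:1:1 ratio.
The 1:1:1:1 ratio has 4 parts, so with N = 1557 the expected counts are:
  black solid: 1557 × 1/4 = 389.25
  black white-spotted: 1557 × 1/4 = 389.25
  brown solid: 1557 × 1/4 = 389.25
  brown white-spotted: 1557 × 1/4 = 389.25
χ² = Σ (O − E)² / E
  black solid: (380 − 389.25)² / 389.25 = 0.2198
  black white-spotted: (388 − 389.25)² / 389.25 = 0.0040
  brown solid: (387 − 389.25)² / 389.25 = 0.0130
  brown white-spotted: (402 − 389.25)² / 389.25 = 0.4176
χ² = 0.2198 + 0.0040 + 0.0130 + 0.4176 = 0.6544 ≈ 0.654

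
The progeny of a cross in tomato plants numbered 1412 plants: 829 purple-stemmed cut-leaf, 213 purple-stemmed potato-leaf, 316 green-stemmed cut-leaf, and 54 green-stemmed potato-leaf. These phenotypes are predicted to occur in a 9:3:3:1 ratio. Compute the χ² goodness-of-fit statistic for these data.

Total ratio parts = 16. Expected numbers out of 1412:
  purple-stemmed cut-leaf: 1412 × 9/16 = 794.25
  purple-stemmed potato-leaf: 1412 × 3/16 = 264.75
  green-stemmed cut-leaf: 1412 × 3/16 = 264.75
  green-stemmed potato-leaf: 1412 × 1/16 = 88.25
χ² = Σ (O − E)² / E
  purple-stemmed cut-leaf: (829 − 794.25)² / 794.25 = 1.5204
  purple-stemmed potato-leaf: (213 − 264.75)² / 264.75 = 10.1154
  green-stemmed cut-leaf: (316 − 264.75)² / 264.75 = 9.9209
  green-stemmed potato-leaf: (54 − 88.25)² / 88.25 = 13.2925
χ² = 1.5204 + 10.1154 + 9.9209 + 13.2925 = 34.8492 ≈ 34.849

34.849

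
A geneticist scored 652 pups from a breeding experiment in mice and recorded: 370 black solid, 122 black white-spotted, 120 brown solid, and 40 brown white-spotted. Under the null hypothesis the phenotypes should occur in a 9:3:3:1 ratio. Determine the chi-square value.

Expected counts for N = 652 under a 9:3:3:1 ratio (total parts = 16):
  black solid: 652 × 9/16 = 366.75
  black white-spotted: 652 × 3/16 = 122.25
  brown solid: 652 × 3/16 = 122.25
  brown white-spotted: 652 × 1/16 = 40.75
χ² = Σ (O − E)² / E
  black solid: (370 − 366.75)² / 366.75 = 0.0288
  black white-spotted: (122 − 122.25)² / 122.25 = 0.0005
  brown solid: (120 − 122.25)² / 122.25 = 0.0414
  brown white-spotted: (40 − 40.75)² / 40.75 = 0.0138
χ² = 0.0288 + 0.0005 + 0.0414 + 0.0138 = 0.0845 ≈ 0.085

0.085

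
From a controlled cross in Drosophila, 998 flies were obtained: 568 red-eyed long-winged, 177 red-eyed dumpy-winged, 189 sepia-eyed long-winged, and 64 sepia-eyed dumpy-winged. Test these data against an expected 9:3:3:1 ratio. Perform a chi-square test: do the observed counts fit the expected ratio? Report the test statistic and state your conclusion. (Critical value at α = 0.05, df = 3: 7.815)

Expected counts for N = 998 under a 9:3:3:1 ratio (total parts = 16):
  red-eyed long-winged: 998 × 9/16 = 561.375
  red-eyed dumpy-winged: 998 × 3/16 = 187.125
  sepia-eyed long-winged: 998 × 3/16 = 187.125
  sepia-eyed dumpy-winged: 998 × 1/16 = 62.375
χ² = Σ (O − E)² / E
  red-eyed long-winged: (568 − 561.375)² / 561.375 = 0.0782
  red-eyed dumpy-winged: (177 − 187.125)² / 187.125 = 0.5478
  sepia-eyed long-winged: (189 − 187.125)² / 187.125 = 0.0188
  sepia-eyed dumpy-winged: (64 − 62.375)² / 62.375 = 0.0423
χ² = 0.0782 + 0.5478 + 0.0188 + 0.0423 = 0.6871 ≈ 0.687
Degrees of freedom = 4 − 1 = 3; critical value at α = 0.05 is 7.815.
Since 0.687 < 7.815, we fail to reject the null hypothesis — the data are consistent with the 9:3:3:1 ratio.

0.687; consistent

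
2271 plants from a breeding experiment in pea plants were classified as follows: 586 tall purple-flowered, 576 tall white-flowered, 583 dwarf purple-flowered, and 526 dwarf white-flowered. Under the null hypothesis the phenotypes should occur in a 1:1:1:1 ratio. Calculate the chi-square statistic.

4.186

Expected counts for N = 2271 under a 1:1:1:1 ratio (total parts = 4):
  tall purple-flowered: 2271 × 1/4 = 567.75
  tall white-flowered: 2271 × 1/4 = 567.75
  dwarf purple-flowered: 2271 × 1/4 = 567.75
  dwarf white-flowered: 2271 × 1/4 = 567.75
χ² = Σ (O − E)² / E
  tall purple-flowered: (586 − 567.75)² / 567.75 = 0.5866
  tall white-flowered: (576 − 567.75)² / 567.75 = 0.1199
  dwarf purple-flowered: (583 − 567.75)² / 567.75 = 0.4096
  dwarf white-flowered: (526 − 567.75)² / 567.75 = 3.0701
χ² = 0.5866 + 0.1199 + 0.4096 + 3.0701 = 4.1862 ≈ 4.186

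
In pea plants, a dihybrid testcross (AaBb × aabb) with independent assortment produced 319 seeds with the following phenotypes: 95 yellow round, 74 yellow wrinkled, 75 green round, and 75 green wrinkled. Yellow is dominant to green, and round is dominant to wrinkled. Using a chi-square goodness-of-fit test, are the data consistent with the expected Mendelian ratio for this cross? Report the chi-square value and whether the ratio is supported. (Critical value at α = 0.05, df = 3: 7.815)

3.897; consistent

A dihybrid testcross with independent assortment gives a 1:1:1:1 ratio.
Total ratio parts = 4. Expected numbers out of 319:
  yellow round: 319 × 1/4 = 79.75
  yellow wrinkled: 319 × 1/4 = 79.75
  green round: 319 × 1/4 = 79.75
  green wrinkled: 319 × 1/4 = 79.75
χ² = Σ (O − E)² / E
  yellow round: (95 − 79.75)² / 79.75 = 2.9161
  yellow wrinkled: (74 − 79.75)² / 79.75 = 0.4146
  green round: (75 − 79.75)² / 79.75 = 0.2829
  green wrinkled: (75 − 79.75)² / 79.75 = 0.2829
χ² = 2.9161 + 0.4146 + 0.2829 + 0.2829 = 3.8965 ≈ 3.897
Degrees of freedom = 4 − 1 = 3; critical value at α = 0.05 is 7.815.
Since 3.897 < 7.815, we fail to reject the null hypothesis — the data are consistent with the 1:1:1:1 ratio.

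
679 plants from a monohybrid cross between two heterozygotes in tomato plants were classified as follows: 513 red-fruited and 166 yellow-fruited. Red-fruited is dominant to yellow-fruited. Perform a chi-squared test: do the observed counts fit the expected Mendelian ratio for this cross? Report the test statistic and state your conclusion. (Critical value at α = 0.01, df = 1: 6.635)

For a monohybrid cross between heterozygotes with complete dominance, the expected phenotypic ratio is 3:1.
Expected counts for N = 679 under a 3:1 ratio (total parts = 4):
  red-fruited: 679 × 3/4 = 509.25
  yellow-fruited: 679 × 1/4 = 169.75
χ² = Σ (O − E)² / E
  red-fruited: (513 − 509.25)² / 509.25 = 0.0276
  yellow-fruited: (166 − 169.75)² / 169.75 = 0.0828
χ² = 0.0276 + 0.0828 = 0.1104 ≈ 0.110
Degrees of freedom = 2 − 1 = 1; critical value at α = 0.01 is 6.635.
Since 0.110 < 6.635, we fail to reject the null hypothesis — the data are consistent with the 3:1 ratio.

0.110; consistent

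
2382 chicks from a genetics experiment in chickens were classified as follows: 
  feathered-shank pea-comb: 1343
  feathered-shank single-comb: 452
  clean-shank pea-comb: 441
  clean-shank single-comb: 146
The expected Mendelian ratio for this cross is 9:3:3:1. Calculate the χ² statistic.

Total ratio parts = 16. Expected numbers out of 2382:
  feathered-shank pea-comb: 2382 × 9/16 = 1339.875
  feathered-shank single-comb: 2382 × 3/16 = 446.625
  clean-shank pea-comb: 2382 × 3/16 = 446.625
  clean-shank single-comb: 2382 × 1/16 = 148.875
χ² = Σ (O − E)² / E
  feathered-shank pea-comb: (1343 − 1339.875)² / 1339.875 = 0.0073
  feathered-shank single-comb: (452 − 446.625)² / 446.625 = 0.0647
  clean-shank pea-comb: (441 − 446.625)² / 446.625 = 0.0708
  clean-shank single-comb: (146 − 148.875)² / 148.875 = 0.0555
χ² = 0.0073 + 0.0647 + 0.0708 + 0.0555 = 0.1983 ≈ 0.198

0.198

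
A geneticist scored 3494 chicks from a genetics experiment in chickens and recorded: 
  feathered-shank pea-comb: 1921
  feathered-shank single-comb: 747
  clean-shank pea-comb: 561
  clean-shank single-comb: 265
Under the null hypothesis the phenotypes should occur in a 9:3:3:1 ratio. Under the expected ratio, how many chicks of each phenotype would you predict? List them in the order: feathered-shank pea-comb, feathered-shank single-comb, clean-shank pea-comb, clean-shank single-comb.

1965.375, 655.125, 655.125, 218.375

Expected counts for N = 3494 under a 9:3:3:1 ratio (total parts = 16):
  feathered-shank pea-comb: 3494 × 9/16 = 1965.375
  feathered-shank single-comb: 3494 × 3/16 = 655.125
  clean-shank pea-comb: 3494 × 3/16 = 655.125
  clean-shank single-comb: 3494 × 1/16 = 218.375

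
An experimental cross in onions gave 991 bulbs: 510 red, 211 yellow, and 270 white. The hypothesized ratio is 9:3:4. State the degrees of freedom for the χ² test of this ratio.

A goodness-of-fit test with 3 phenotype classes has df = 3 − 1 = 2.

2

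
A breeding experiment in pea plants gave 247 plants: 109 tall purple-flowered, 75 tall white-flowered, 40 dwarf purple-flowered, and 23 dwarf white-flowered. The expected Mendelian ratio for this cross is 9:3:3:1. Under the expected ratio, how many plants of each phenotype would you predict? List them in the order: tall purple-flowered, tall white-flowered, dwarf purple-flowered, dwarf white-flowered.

138.9375, 46.3125, 46.3125, 15.4375

Under the 9:3:3:1 hypothesis (Σ ratio = 16, N = 247):
  tall purple-flowered: 247 × 9/16 = 138.9375
  tall white-flowered: 247 × 3/16 = 46.3125
  dwarf purple-flowered: 247 × 3/16 = 46.3125
  dwarf white-flowered: 247 × 1/16 = 15.4375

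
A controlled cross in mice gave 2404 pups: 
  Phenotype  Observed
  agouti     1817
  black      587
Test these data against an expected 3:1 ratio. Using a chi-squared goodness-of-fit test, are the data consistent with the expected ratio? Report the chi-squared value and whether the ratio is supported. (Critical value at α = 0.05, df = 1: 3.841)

0.435; consistent

The 3:1 ratio has 4 parts, so with N = 2404 the expected counts are:
  agouti: 2404 × 3/4 = 1803
  black: 2404 × 1/4 = 601
χ² = Σ (O − E)² / E
  agouti: (1817 − 1803)² / 1803 = 0.1087
  black: (587 − 601)² / 601 = 0.3261
χ² = 0.1087 + 0.3261 = 0.4348 ≈ 0.435
Degrees of freedom = 2 − 1 = 1; critical value at α = 0.05 is 3.841.
Since 0.435 < 3.841, we fail to reject the null hypothesis — the data are consistent with the 3:1 ratio.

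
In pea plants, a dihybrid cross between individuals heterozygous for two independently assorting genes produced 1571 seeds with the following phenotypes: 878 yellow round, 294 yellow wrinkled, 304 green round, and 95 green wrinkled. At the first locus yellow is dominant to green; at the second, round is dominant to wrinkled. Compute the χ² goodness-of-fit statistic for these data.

0.444

A dihybrid F₂ with independent assortment and complete dominance at both loci gives a 9:3:3:1 phenotypic ratio.
Total ratio parts = 16. Expected numbers out of 1571:
  yellow round: 1571 × 9/16 = 883.6875
  yellow wrinkled: 1571 × 3/16 = 294.5625
  green round: 1571 × 3/16 = 294.5625
  green wrinkled: 1571 × 1/16 = 98.1875
χ² = Σ (O − E)² / E
  yellow round: (878 − 883.6875)² / 883.6875 = 0.0366
  yellow wrinkled: (294 − 294.5625)² / 294.5625 = 0.0011
  green round: (304 − 294.5625)² / 294.5625 = 0.3024
  green wrinkled: (95 − 98.1875)² / 98.1875 = 0.1035
χ² = 0.0366 + 0.0011 + 0.3024 + 0.1035 = 0.4436 ≈ 0.444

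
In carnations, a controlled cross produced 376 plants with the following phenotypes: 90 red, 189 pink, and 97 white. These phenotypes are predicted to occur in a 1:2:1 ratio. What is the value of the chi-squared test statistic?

Total ratio parts = 4. Expected numbers out of 376:
  red: 376 × 1/4 = 94
  pink: 376 × 2/4 = 188
  white: 376 × 1/4 = 94
χ² = Σ (O − E)² / E
  red: (90 − 94)² / 94 = 0.1702
  pink: (189 − 188)² / 188 = 0.0053
  white: (97 − 94)² / 94 = 0.0957
χ² = 0.1702 + 0.0053 + 0.0957 = 0.2712 ≈ 0.271

0.271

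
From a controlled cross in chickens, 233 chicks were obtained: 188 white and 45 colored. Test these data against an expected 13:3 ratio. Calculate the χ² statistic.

Expected counts for N = 233 under a 13:3 ratio (total parts = 16):
  white: 233 × 13/16 = 189.3125
  colored: 233 × 3/16 = 43.6875
χ² = Σ (O − E)² / E
  white: (188 − 189.3125)² / 189.3125 = 0.0091
  colored: (45 − 43.6875)² / 43.6875 = 0.0394
χ² = 0.0091 + 0.0394 = 0.0485 ≈ 0.049

0.049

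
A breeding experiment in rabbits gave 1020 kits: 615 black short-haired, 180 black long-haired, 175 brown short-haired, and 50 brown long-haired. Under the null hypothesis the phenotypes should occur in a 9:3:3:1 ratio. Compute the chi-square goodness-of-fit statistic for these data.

Under the 9:3:3:1 hypothesis (Σ ratio = 16, N = 1020):
  black short-haired: 1020 × 9/16 = 573.75
  black long-haired: 1020 × 3/16 = 191.25
  brown short-haired: 1020 × 3/16 = 191.25
  brown long-haired: 1020 × 1/16 = 63.75
χ² = Σ (O − E)² / E
  black short-haired: (615 − 573.75)² / 573.75 = 2.9657
  black long-haired: (180 − 191.25)² / 191.25 = 0.6618
  brown short-haired: (175 − 191.25)² / 191.25 = 1.3807
  brown long-haired: (50 − 63.75)² / 63.75 = 2.9657
χ² = 2.9657 + 0.6618 + 1.3807 + 2.9657 = 7.9739 ≈ 7.974

7.974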